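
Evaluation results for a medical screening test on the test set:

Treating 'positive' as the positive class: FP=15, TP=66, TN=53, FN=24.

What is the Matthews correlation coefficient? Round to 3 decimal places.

MCC = (TP·TN − FP·FN) / √((TP+FP)(TP+FN)(TN+FP)(TN+FN))
Numerator = 66·53 − 15·24 = 3138
Denominator = √(81·90·68·77) = √38170440 = 6178.2230
MCC = 3138 / 6178.2230 = 0.508

0.508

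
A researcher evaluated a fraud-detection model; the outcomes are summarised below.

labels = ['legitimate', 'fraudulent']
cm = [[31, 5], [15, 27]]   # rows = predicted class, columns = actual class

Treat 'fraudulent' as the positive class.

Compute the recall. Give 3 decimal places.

Recall = TP/(TP+FN) = 27/(27+5) = 27/32 = 0.844

0.844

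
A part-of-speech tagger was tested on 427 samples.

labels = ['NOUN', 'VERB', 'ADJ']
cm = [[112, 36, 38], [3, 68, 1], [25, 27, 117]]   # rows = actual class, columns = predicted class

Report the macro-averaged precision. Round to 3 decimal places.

Per-class precision (TP/(TP+FP)):
  NOUN: TP=112, FP=3+25=28 → 112/140 = 0.8000
  VERB: TP=68, FP=36+27=63 → 68/131 = 0.5191
  ADJ: TP=117, FP=38+1=39 → 117/156 = 0.7500
Macro-precision = mean = (0.8000 + 0.5191 + 0.7500) / 3 = 0.690

0.690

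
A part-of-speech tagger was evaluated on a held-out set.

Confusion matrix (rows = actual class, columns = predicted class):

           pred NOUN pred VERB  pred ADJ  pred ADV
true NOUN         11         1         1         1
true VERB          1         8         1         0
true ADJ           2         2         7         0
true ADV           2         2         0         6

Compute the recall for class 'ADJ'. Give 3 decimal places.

recall = TP/(TP+FN).
ADJ: TP=7, FN=2+2+0=4 → 7/11 = 0.6364

0.636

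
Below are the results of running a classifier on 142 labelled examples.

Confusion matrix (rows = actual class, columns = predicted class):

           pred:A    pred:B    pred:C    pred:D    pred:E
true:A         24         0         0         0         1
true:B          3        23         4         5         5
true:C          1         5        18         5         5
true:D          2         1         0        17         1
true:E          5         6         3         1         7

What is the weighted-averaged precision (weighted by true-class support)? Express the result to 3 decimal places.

Per-class precision (TP/(TP+FP)):
  A: TP=24, FP=3+1+2+5=11 → 24/35 = 0.6857
  B: TP=23, FP=0+5+1+6=12 → 23/35 = 0.6571
  C: TP=18, FP=0+4+0+3=7 → 18/25 = 0.7200
  D: TP=17, FP=0+5+5+1=11 → 17/28 = 0.6071
  E: TP=7, FP=1+5+5+1=12 → 7/19 = 0.3684
Weighted-precision = Σ (supportᵢ/N)·precisionᵢ with N=142: (25/142)·0.6857 + (40/142)·0.6571 + (34/142)·0.7200 + (21/142)·0.6071 + (22/142)·0.3684 = 0.625

0.625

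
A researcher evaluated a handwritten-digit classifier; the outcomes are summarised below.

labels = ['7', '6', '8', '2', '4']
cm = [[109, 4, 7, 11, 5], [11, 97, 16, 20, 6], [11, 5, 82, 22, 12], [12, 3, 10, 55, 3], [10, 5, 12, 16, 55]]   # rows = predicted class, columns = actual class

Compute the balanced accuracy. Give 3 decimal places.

Balanced accuracy = mean of per-class recall.
  7: recall = 109/153 = 0.7124
  6: recall = 97/114 = 0.8509
  8: recall = 82/127 = 0.6457
  2: recall = 55/124 = 0.4435
  4: recall = 55/81 = 0.6790
Mean = (0.7124 + 0.8509 + 0.6457 + 0.4435 + 0.6790) / 5 = 0.666

0.666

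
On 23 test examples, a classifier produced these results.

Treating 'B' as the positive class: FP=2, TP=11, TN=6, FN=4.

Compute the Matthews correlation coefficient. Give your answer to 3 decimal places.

MCC = (TP·TN − FP·FN) / √((TP+FP)(TP+FN)(TN+FP)(TN+FN))
Numerator = 11·6 − 2·4 = 58
Denominator = √(13·15·8·10) = √15600 = 124.9000
MCC = 58 / 124.9000 = 0.464

0.464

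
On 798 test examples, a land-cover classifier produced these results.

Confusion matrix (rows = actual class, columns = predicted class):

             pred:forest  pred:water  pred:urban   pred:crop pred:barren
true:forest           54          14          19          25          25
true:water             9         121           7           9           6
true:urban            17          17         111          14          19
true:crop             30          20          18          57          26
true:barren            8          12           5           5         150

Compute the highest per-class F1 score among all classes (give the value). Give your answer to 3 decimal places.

0.739

Per-class F1 score (2·TP/(2·TP+FP+FN)):
  forest: TP=54, FP=9+17+30+8=64, FN=14+19+25+25=83 → 108/255 = 0.4235
  water: TP=121, FP=14+17+20+12=63, FN=9+7+9+6=31 → 242/336 = 0.7202
  urban: TP=111, FP=19+7+18+5=49, FN=17+17+14+19=67 → 222/338 = 0.6568
  crop: TP=57, FP=25+9+14+5=53, FN=30+20+18+26=94 → 114/261 = 0.4368
  barren: TP=150, FP=25+6+19+26=76, FN=8+12+5+5=30 → 300/406 = 0.7389
Highest is class 'barren' with F1 score = 0.739.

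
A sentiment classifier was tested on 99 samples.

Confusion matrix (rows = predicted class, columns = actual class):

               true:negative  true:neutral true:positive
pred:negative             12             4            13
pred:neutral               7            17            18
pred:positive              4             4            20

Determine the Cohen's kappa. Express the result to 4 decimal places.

0.2563

Observed agreement pₒ = trace/N = 49/99 = 0.49495
Expected agreement pₑ = Σ (rowᵢ·colᵢ)/N² = (23·29 + 25·42 + 51·28)/99² = 0.32089
κ = (pₒ − pₑ)/(1 − pₑ) = (0.49495 − 0.32089)/(1 − 0.32089) = 0.2563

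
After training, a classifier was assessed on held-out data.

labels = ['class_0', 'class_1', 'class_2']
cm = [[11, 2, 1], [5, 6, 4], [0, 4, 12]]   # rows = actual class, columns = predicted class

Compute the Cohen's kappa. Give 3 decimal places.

0.466

Observed agreement pₒ = trace/N = 29/45 = 0.6444
Expected agreement pₑ = Σ (rowᵢ·colᵢ)/N² = (14·16 + 15·12 + 16·17)/45² = 0.3338
κ = (pₒ − pₑ)/(1 − pₑ) = (0.6444 − 0.3338)/(1 − 0.3338) = 0.466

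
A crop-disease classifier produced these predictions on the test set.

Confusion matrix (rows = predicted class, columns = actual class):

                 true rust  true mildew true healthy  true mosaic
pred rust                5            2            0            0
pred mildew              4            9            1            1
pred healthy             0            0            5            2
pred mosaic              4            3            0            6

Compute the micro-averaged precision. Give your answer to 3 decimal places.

0.595

Micro-averaging pools counts across classes: ΣTP=25, ΣFP=17, ΣFN=17.
Micro-precision = TP/(TP+FP) on pooled counts = 0.595 (equals overall accuracy in single-label multiclass).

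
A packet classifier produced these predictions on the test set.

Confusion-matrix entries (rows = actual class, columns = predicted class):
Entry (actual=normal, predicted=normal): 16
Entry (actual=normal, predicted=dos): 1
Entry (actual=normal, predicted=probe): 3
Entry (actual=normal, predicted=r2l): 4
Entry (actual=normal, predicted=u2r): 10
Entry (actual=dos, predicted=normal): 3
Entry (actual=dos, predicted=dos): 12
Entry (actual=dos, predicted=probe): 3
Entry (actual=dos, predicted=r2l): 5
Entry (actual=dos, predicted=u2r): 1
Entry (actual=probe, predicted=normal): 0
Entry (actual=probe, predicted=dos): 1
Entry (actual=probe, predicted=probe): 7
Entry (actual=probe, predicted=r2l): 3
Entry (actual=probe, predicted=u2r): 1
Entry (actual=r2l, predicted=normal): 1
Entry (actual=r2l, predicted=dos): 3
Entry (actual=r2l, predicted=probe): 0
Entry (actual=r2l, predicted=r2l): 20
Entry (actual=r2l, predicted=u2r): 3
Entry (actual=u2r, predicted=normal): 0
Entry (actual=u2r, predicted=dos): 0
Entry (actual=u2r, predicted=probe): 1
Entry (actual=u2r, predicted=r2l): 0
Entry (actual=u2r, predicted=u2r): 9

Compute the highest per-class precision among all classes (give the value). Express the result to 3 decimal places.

0.800

Per-class precision (TP/(TP+FP)):
  normal: TP=16, FP=3+0+1+0=4 → 16/20 = 0.8000
  dos: TP=12, FP=1+1+3+0=5 → 12/17 = 0.7059
  probe: TP=7, FP=3+3+0+1=7 → 7/14 = 0.5000
  r2l: TP=20, FP=4+5+3+0=12 → 20/32 = 0.6250
  u2r: TP=9, FP=10+1+1+3=15 → 9/24 = 0.3750
Highest is class 'normal' with precision = 0.800.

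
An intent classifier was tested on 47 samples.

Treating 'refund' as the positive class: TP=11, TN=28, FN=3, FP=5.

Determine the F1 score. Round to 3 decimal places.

0.733

Precision = TP/(TP+FP) = 11/16 = 0.6875
Recall = TP/(TP+FN) = 11/14 = 0.7857
F1 = 2·TP/(2·TP+FP+FN) = 22/30 = 0.733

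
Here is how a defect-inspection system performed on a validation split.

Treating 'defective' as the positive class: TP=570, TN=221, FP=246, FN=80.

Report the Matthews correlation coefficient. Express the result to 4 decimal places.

MCC = (TP·TN − FP·FN) / √((TP+FP)(TP+FN)(TN+FP)(TN+FN))
Numerator = 570·221 − 246·80 = 106290
Denominator = √(816·650·467·301) = √74556736800 = 273050.7953
MCC = 106290 / 273050.7953 = 0.3893

0.3893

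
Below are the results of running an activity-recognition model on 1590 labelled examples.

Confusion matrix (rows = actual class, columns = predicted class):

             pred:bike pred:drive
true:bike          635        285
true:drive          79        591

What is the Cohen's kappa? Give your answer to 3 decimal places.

0.549

Observed agreement pₒ = trace/N = 1226/1590 = 0.7711
Expected agreement pₑ = Σ (rowᵢ·colᵢ)/N² = (920·714 + 670·876)/1590² = 0.4920
κ = (pₒ − pₑ)/(1 − pₑ) = (0.7711 − 0.4920)/(1 − 0.4920) = 0.549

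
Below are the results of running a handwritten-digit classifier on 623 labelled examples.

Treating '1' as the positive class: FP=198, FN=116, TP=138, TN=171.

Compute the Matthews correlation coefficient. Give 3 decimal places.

0.007

MCC = (TP·TN − FP·FN) / √((TP+FP)(TP+FN)(TN+FP)(TN+FN))
Numerator = 138·171 − 198·116 = 630
Denominator = √(336·254·369·287) = √9038185632 = 95069.3727
MCC = 630 / 95069.3727 = 0.007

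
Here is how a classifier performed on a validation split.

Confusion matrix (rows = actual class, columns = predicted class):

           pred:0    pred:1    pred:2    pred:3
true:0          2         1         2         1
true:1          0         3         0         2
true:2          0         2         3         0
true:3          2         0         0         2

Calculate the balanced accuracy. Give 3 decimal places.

Balanced accuracy = mean of per-class recall.
  0: recall = 2/6 = 0.3333
  1: recall = 3/5 = 0.6000
  2: recall = 3/5 = 0.6000
  3: recall = 2/4 = 0.5000
Mean = (0.3333 + 0.6000 + 0.6000 + 0.5000) / 4 = 0.508

0.508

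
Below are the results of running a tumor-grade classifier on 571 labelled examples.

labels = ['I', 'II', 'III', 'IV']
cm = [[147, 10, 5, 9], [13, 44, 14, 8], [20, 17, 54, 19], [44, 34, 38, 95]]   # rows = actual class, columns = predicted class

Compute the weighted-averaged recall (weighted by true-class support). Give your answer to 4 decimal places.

Per-class recall (TP/(TP+FN)):
  I: TP=147, FN=10+5+9=24 → 147/171 = 0.85965
  II: TP=44, FN=13+14+8=35 → 44/79 = 0.55696
  III: TP=54, FN=20+17+19=56 → 54/110 = 0.49091
  IV: TP=95, FN=44+34+38=116 → 95/211 = 0.45024
Weighted-recall = Σ (supportᵢ/N)·recallᵢ with N=571: (171/571)·0.85965 + (79/571)·0.55696 + (110/571)·0.49091 + (211/571)·0.45024 = 0.5954

0.5954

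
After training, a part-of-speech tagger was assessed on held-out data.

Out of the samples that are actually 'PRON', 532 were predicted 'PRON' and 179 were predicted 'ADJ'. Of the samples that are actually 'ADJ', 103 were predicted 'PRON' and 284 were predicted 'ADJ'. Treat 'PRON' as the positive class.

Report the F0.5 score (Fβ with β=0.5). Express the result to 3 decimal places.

0.818

Fβ = (1+β²)·TP / ((1+β²)·TP + β²·FN + FP), with β²=1/4
= 1.25·532 / (1.25·532 + 0.25·179 + 103) = 0.818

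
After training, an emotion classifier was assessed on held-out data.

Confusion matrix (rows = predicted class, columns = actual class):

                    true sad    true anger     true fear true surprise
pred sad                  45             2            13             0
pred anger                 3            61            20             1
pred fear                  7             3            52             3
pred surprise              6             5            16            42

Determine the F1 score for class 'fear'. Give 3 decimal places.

Treat 'fear' as positive and all other classes as negative.
F1 score = 2·TP/(2·TP+FP+FN).
fear: TP=52, FP=7+3+3=13, FN=13+20+16=49 → 104/166 = 0.6265

0.627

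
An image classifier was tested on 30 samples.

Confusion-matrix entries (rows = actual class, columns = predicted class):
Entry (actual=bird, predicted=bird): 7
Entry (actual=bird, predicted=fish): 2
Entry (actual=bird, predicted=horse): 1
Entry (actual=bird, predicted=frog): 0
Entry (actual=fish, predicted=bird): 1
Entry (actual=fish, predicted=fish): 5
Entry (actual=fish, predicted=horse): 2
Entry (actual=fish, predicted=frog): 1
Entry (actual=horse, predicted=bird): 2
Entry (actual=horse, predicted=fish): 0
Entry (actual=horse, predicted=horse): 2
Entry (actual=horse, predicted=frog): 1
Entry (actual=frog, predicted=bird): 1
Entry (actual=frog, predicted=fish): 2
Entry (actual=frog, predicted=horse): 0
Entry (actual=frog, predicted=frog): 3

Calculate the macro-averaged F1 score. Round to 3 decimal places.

0.542

Per-class F1 score (2·TP/(2·TP+FP+FN)):
  bird: TP=7, FP=1+2+1=4, FN=2+1+0=3 → 14/21 = 0.6667
  fish: TP=5, FP=2+0+2=4, FN=1+2+1=4 → 10/18 = 0.5556
  horse: TP=2, FP=1+2+0=3, FN=2+0+1=3 → 4/10 = 0.4000
  frog: TP=3, FP=0+1+1=2, FN=1+2+0=3 → 6/11 = 0.5455
Macro-F1 score = mean = (0.6667 + 0.5556 + 0.4000 + 0.5455) / 4 = 0.542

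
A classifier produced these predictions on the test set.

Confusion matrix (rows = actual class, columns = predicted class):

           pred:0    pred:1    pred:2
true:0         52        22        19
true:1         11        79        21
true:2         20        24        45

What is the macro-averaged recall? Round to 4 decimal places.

0.5922

Per-class recall (TP/(TP+FN)):
  0: TP=52, FN=22+19=41 → 52/93 = 0.55914
  1: TP=79, FN=11+21=32 → 79/111 = 0.71171
  2: TP=45, FN=20+24=44 → 45/89 = 0.50562
Macro-recall = mean = (0.55914 + 0.71171 + 0.50562) / 3 = 0.5922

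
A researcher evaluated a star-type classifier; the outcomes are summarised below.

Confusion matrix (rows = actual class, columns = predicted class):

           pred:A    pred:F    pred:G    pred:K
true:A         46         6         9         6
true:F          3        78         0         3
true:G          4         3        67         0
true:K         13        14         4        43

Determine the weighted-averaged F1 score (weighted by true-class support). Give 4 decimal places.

0.7762

Per-class F1 score (2·TP/(2·TP+FP+FN)):
  A: TP=46, FP=3+4+13=20, FN=6+9+6=21 → 92/133 = 0.69173
  F: TP=78, FP=6+3+14=23, FN=3+0+3=6 → 156/185 = 0.84324
  G: TP=67, FP=9+0+4=13, FN=4+3+0=7 → 134/154 = 0.87013
  K: TP=43, FP=6+3+0=9, FN=13+14+4=31 → 86/126 = 0.68254
Weighted-F1 score = Σ (supportᵢ/N)·F1 scoreᵢ with N=299: (67/299)·0.69173 + (84/299)·0.84324 + (74/299)·0.87013 + (74/299)·0.68254 = 0.7762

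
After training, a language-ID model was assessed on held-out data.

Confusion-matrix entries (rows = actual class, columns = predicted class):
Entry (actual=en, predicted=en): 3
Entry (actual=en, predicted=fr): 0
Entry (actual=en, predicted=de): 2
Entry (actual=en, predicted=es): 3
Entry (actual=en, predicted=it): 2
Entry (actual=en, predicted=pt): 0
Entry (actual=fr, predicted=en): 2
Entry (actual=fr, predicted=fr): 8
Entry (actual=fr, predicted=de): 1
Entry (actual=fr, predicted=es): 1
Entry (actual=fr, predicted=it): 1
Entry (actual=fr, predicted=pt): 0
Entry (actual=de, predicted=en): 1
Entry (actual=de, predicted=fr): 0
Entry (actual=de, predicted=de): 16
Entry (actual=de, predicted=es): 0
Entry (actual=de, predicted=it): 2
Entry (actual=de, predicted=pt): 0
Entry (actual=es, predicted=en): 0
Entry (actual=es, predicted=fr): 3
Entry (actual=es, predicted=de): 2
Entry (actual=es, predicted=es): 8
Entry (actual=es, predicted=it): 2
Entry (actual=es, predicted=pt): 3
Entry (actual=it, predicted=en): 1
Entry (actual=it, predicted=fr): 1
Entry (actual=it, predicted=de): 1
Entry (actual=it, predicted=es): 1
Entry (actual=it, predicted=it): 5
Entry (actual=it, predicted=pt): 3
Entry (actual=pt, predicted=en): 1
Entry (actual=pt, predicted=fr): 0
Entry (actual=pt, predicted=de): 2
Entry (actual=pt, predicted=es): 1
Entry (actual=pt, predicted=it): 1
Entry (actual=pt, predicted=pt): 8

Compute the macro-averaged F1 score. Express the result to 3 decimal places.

0.535

Per-class F1 score (2·TP/(2·TP+FP+FN)):
  en: TP=3, FP=2+1+0+1+1=5, FN=0+2+3+2+0=7 → 6/18 = 0.3333
  fr: TP=8, FP=0+0+3+1+0=4, FN=2+1+1+1+0=5 → 16/25 = 0.6400
  de: TP=16, FP=2+1+2+1+2=8, FN=1+0+0+2+0=3 → 32/43 = 0.7442
  es: TP=8, FP=3+1+0+1+1=6, FN=0+3+2+2+3=10 → 16/32 = 0.5000
  it: TP=5, FP=2+1+2+2+1=8, FN=1+1+1+1+3=7 → 10/25 = 0.4000
  pt: TP=8, FP=0+0+0+3+3=6, FN=1+0+2+1+1=5 → 16/27 = 0.5926
Macro-F1 score = mean = (0.3333 + 0.6400 + 0.7442 + 0.5000 + 0.4000 + 0.5926) / 6 = 0.535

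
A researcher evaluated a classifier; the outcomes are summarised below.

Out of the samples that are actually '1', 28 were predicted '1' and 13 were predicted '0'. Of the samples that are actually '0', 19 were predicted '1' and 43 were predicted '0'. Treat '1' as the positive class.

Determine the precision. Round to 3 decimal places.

Precision = TP/(TP+FP) = 28/(28+19) = 28/47 = 0.596

0.596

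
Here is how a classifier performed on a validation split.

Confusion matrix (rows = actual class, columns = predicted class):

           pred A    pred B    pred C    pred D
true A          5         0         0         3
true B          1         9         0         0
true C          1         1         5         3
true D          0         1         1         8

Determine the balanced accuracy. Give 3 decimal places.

0.706

Balanced accuracy = mean of per-class recall.
  A: recall = 5/8 = 0.6250
  B: recall = 9/10 = 0.9000
  C: recall = 5/10 = 0.5000
  D: recall = 8/10 = 0.8000
Mean = (0.6250 + 0.9000 + 0.5000 + 0.8000) / 4 = 0.706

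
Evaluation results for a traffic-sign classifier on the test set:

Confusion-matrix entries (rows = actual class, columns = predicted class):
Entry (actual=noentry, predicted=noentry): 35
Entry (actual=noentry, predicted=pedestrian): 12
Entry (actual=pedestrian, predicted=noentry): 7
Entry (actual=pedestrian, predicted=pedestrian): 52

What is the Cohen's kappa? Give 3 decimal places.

0.633

Observed agreement pₒ = trace/N = 87/106 = 0.8208
Expected agreement pₑ = Σ (rowᵢ·colᵢ)/N² = (47·42 + 59·64)/106² = 0.5117
κ = (pₒ − pₑ)/(1 − pₑ) = (0.8208 − 0.5117)/(1 − 0.5117) = 0.633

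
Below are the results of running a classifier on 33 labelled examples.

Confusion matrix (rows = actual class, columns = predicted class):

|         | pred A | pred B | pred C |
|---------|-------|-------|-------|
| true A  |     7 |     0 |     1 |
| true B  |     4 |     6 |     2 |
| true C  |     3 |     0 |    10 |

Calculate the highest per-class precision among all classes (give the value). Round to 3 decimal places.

1.000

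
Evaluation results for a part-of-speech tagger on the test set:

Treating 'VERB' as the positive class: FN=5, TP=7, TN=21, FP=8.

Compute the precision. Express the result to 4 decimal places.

Precision = TP/(TP+FP) = 7/(7+8) = 7/15 = 0.4667

0.4667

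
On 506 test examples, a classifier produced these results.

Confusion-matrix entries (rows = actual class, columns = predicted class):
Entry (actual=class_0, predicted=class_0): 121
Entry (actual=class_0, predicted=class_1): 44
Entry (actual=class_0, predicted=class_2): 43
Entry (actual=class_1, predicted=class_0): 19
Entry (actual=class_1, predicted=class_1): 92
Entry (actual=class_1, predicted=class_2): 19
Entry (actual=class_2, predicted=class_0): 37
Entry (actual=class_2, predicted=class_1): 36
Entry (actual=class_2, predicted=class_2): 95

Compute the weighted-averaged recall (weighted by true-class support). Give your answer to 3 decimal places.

0.609

Per-class recall (TP/(TP+FN)):
  class_0: TP=121, FN=44+43=87 → 121/208 = 0.5817
  class_1: TP=92, FN=19+19=38 → 92/130 = 0.7077
  class_2: TP=95, FN=37+36=73 → 95/168 = 0.5655
Weighted-recall = Σ (supportᵢ/N)·recallᵢ with N=506: (208/506)·0.5817 + (130/506)·0.7077 + (168/506)·0.5655 = 0.609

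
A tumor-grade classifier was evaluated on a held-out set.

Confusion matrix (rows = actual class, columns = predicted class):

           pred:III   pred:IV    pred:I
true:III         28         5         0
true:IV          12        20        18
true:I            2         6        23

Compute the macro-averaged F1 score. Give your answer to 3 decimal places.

0.626

Per-class F1 score (2·TP/(2·TP+FP+FN)):
  III: TP=28, FP=12+2=14, FN=5+0=5 → 56/75 = 0.7467
  IV: TP=20, FP=5+6=11, FN=12+18=30 → 40/81 = 0.4938
  I: TP=23, FP=0+18=18, FN=2+6=8 → 46/72 = 0.6389
Macro-F1 score = mean = (0.7467 + 0.4938 + 0.6389) / 3 = 0.626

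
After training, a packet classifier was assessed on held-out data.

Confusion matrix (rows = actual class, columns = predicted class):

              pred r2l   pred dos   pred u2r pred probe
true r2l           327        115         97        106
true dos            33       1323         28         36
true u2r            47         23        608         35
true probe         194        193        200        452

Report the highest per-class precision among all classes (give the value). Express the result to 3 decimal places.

0.800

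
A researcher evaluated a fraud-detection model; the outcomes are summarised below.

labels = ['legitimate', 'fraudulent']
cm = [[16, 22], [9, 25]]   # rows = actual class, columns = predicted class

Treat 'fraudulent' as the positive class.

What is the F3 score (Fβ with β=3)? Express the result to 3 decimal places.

0.708

Fβ = (1+β²)·TP / ((1+β²)·TP + β²·FN + FP), with β²=9
= 10·25 / (10·25 + 9·9 + 22) = 0.708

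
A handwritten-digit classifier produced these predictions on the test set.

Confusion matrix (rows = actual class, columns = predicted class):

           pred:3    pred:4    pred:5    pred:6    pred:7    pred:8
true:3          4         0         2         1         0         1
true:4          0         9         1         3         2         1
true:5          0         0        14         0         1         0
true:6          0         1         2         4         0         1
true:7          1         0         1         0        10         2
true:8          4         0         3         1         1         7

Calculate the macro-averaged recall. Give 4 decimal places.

0.6079

Per-class recall (TP/(TP+FN)):
  3: TP=4, FN=0+2+1+0+1=4 → 4/8 = 0.50000
  4: TP=9, FN=0+1+3+2+1=7 → 9/16 = 0.56250
  5: TP=14, FN=0+0+0+1+0=1 → 14/15 = 0.93333
  6: TP=4, FN=0+1+2+0+1=4 → 4/8 = 0.50000
  7: TP=10, FN=1+0+1+0+2=4 → 10/14 = 0.71429
  8: TP=7, FN=4+0+3+1+1=9 → 7/16 = 0.43750
Macro-recall = mean = (0.50000 + 0.56250 + 0.93333 + 0.50000 + 0.71429 + 0.43750) / 6 = 0.6079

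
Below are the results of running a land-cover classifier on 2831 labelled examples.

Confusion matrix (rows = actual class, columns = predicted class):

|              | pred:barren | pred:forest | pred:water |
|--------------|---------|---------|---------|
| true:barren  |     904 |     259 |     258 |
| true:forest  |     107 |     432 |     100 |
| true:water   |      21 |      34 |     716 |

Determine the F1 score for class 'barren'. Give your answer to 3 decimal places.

0.737

F1 score = 2·TP/(2·TP+FP+FN).
barren: TP=904, FP=107+21=128, FN=259+258=517 → 1808/2453 = 0.7371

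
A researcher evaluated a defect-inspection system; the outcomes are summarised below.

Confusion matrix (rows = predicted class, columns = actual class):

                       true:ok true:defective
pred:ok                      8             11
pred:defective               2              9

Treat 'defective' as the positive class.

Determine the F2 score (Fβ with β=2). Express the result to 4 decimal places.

Fβ = (1+β²)·TP / ((1+β²)·TP + β²·FN + FP), with β²=4
= 5·9 / (5·9 + 4·11 + 2) = 0.4945

0.4945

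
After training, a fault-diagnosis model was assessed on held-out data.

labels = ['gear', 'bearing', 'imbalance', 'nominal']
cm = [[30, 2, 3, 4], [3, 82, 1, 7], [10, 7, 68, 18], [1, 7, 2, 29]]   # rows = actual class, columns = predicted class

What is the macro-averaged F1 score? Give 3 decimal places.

Per-class F1 score (2·TP/(2·TP+FP+FN)):
  gear: TP=30, FP=3+10+1=14, FN=2+3+4=9 → 60/83 = 0.7229
  bearing: TP=82, FP=2+7+7=16, FN=3+1+7=11 → 164/191 = 0.8586
  imbalance: TP=68, FP=3+1+2=6, FN=10+7+18=35 → 136/177 = 0.7684
  nominal: TP=29, FP=4+7+18=29, FN=1+7+2=10 → 58/97 = 0.5979
Macro-F1 score = mean = (0.7229 + 0.8586 + 0.7684 + 0.5979) / 4 = 0.737

0.737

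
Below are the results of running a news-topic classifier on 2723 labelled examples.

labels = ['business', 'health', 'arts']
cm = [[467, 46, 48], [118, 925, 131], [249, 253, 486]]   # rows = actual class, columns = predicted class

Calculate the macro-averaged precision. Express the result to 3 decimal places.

0.682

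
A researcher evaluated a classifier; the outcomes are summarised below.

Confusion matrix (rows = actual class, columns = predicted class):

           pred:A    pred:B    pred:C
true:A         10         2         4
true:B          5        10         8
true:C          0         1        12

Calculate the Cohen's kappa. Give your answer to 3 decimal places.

Observed agreement pₒ = trace/N = 32/52 = 0.6154
Expected agreement pₑ = Σ (rowᵢ·colᵢ)/N² = (16·15 + 23·13 + 13·24)/52² = 0.3147
κ = (pₒ − pₑ)/(1 − pₑ) = (0.6154 − 0.3147)/(1 − 0.3147) = 0.439

0.439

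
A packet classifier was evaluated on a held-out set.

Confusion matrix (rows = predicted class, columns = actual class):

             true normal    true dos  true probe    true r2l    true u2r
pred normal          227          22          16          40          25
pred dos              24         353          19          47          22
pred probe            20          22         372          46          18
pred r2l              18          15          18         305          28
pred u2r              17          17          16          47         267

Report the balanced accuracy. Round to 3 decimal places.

Balanced accuracy = mean of per-class recall.
  normal: recall = 227/306 = 0.7418
  dos: recall = 353/429 = 0.8228
  probe: recall = 372/441 = 0.8435
  r2l: recall = 305/485 = 0.6289
  u2r: recall = 267/360 = 0.7417
Mean = (0.7418 + 0.8228 + 0.8435 + 0.6289 + 0.7417) / 5 = 0.756

0.756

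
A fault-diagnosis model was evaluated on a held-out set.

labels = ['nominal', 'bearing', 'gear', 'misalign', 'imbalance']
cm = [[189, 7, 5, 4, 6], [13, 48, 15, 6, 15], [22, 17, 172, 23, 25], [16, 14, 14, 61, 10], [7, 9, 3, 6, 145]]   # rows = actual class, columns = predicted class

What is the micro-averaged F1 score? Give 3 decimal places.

Micro-averaging pools counts across classes: ΣTP=615, ΣFP=237, ΣFN=237.
Micro-F1 score = 2·TP/(2·TP+FP+FN) on pooled counts = 0.722 (equals overall accuracy in single-label multiclass).

0.722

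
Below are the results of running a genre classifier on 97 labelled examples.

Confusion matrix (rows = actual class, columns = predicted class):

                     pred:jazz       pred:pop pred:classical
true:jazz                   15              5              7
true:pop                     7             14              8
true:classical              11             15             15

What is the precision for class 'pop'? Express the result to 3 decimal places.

0.412

Take TP from the diagonal, FP from the rest of the 'pop' prediction marginal, FN from the rest of the 'pop' actual marginal.
precision = TP/(TP+FP).
pop: TP=14, FP=5+15=20 → 14/34 = 0.4118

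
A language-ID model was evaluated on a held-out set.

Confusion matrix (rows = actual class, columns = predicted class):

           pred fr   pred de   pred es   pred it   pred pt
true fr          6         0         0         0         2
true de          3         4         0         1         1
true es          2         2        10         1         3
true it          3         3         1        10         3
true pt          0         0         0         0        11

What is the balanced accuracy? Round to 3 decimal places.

Balanced accuracy = mean of per-class recall.
  fr: recall = 6/8 = 0.7500
  de: recall = 4/9 = 0.4444
  es: recall = 10/18 = 0.5556
  it: recall = 10/20 = 0.5000
  pt: recall = 11/11 = 1.0000
Mean = (0.7500 + 0.4444 + 0.5556 + 0.5000 + 1.0000) / 5 = 0.650

0.650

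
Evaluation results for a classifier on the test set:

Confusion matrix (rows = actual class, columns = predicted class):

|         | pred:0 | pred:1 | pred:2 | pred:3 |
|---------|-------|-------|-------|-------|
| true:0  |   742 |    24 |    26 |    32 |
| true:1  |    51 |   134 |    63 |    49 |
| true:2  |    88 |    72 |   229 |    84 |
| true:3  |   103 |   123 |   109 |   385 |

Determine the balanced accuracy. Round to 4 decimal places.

0.5926

Balanced accuracy = mean of per-class recall.
  0: recall = 742/824 = 0.90049
  1: recall = 134/297 = 0.45118
  2: recall = 229/473 = 0.48414
  3: recall = 385/720 = 0.53472
Mean = (0.90049 + 0.45118 + 0.48414 + 0.53472) / 4 = 0.5926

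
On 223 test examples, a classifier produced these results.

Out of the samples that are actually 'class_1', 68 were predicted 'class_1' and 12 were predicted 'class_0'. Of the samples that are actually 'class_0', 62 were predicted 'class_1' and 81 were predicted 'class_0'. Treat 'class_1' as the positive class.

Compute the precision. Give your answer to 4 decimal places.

Precision = TP/(TP+FP) = 68/(68+62) = 68/130 = 0.5231

0.5231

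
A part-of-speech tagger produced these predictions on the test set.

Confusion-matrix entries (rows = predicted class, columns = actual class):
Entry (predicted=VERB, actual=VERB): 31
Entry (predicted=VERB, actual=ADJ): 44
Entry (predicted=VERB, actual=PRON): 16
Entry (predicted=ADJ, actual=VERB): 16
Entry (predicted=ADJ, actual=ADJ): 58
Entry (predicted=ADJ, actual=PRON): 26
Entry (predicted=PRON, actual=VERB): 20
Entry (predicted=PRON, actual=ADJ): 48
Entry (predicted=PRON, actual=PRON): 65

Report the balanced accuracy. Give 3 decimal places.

Balanced accuracy = mean of per-class recall.
  VERB: recall = 31/67 = 0.4627
  ADJ: recall = 58/150 = 0.3867
  PRON: recall = 65/107 = 0.6075
Mean = (0.4627 + 0.3867 + 0.6075) / 3 = 0.486

0.486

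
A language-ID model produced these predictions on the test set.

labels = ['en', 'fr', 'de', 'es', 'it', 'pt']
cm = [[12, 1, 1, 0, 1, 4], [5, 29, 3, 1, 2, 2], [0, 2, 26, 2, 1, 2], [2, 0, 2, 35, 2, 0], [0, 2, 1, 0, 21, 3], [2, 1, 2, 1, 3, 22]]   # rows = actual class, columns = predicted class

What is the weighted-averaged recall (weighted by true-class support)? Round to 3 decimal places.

0.751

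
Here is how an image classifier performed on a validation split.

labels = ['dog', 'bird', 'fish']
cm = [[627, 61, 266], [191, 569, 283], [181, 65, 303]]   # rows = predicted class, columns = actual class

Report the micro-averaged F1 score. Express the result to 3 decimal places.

0.589

Micro-averaging pools counts across classes: ΣTP=1499, ΣFP=1047, ΣFN=1047.
Micro-F1 score = 2·TP/(2·TP+FP+FN) on pooled counts = 0.589 (equals overall accuracy in single-label multiclass).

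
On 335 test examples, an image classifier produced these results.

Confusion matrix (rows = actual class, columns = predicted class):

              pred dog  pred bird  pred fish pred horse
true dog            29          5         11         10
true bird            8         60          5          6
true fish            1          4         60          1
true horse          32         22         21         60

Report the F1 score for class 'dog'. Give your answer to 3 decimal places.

Treat 'dog' as positive and all other classes as negative.
F1 score = 2·TP/(2·TP+FP+FN).
dog: TP=29, FP=8+1+32=41, FN=5+11+10=26 → 58/125 = 0.4640

0.464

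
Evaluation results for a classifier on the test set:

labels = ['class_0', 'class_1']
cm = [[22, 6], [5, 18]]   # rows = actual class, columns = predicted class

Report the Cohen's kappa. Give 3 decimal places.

0.566

Observed agreement pₒ = trace/N = 40/51 = 0.7843
Expected agreement pₑ = Σ (rowᵢ·colᵢ)/N² = (28·27 + 23·24)/51² = 0.5029
κ = (pₒ − pₑ)/(1 − pₑ) = (0.7843 − 0.5029)/(1 − 0.5029) = 0.566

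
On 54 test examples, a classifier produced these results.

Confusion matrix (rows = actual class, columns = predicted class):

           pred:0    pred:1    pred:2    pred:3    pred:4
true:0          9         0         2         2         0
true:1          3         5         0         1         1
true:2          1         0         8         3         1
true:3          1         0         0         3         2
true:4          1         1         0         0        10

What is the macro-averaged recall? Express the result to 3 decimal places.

0.628

Per-class recall (TP/(TP+FN)):
  0: TP=9, FN=0+2+2+0=4 → 9/13 = 0.6923
  1: TP=5, FN=3+0+1+1=5 → 5/10 = 0.5000
  2: TP=8, FN=1+0+3+1=5 → 8/13 = 0.6154
  3: TP=3, FN=1+0+0+2=3 → 3/6 = 0.5000
  4: TP=10, FN=1+1+0+0=2 → 10/12 = 0.8333
Macro-recall = mean = (0.6923 + 0.5000 + 0.6154 + 0.5000 + 0.8333) / 5 = 0.628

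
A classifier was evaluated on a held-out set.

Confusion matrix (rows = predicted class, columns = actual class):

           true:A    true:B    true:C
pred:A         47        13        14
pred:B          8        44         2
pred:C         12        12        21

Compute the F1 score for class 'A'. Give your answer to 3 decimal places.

0.667

Take TP from the diagonal, FP from the rest of the 'A' prediction marginal, FN from the rest of the 'A' actual marginal.
F1 score = 2·TP/(2·TP+FP+FN).
A: TP=47, FP=13+14=27, FN=8+12=20 → 94/141 = 0.6667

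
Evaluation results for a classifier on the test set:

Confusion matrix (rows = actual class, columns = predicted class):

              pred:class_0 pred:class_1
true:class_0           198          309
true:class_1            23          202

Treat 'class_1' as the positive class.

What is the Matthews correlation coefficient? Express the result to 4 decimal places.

0.2898

MCC = (TP·TN − FP·FN) / √((TP+FP)(TP+FN)(TN+FP)(TN+FN))
Numerator = 202·198 − 309·23 = 32889
Denominator = √(511·225·507·221) = √12882603825 = 113501.5587
MCC = 32889 / 113501.5587 = 0.2898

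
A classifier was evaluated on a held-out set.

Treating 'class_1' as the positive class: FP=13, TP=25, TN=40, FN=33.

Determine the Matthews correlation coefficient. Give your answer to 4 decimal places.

MCC = (TP·TN − FP·FN) / √((TP+FP)(TP+FN)(TN+FP)(TN+FN))
Numerator = 25·40 − 13·33 = 571
Denominator = √(38·58·53·73) = √8527276 = 2920.1500
MCC = 571 / 2920.1500 = 0.1955

0.1955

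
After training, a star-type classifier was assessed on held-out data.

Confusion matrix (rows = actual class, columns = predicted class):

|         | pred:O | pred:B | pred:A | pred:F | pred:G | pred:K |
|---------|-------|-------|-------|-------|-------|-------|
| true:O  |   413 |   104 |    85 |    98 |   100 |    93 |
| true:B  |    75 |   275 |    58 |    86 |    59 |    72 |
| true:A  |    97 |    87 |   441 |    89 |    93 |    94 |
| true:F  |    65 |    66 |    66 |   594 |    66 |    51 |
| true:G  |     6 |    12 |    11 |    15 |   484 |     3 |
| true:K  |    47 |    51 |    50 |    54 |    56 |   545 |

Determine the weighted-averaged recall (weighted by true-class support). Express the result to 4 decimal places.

0.5904

Per-class recall (TP/(TP+FN)):
  O: TP=413, FN=104+85+98+100+93=480 → 413/893 = 0.46249
  B: TP=275, FN=75+58+86+59+72=350 → 275/625 = 0.44000
  A: TP=441, FN=97+87+89+93+94=460 → 441/901 = 0.48946
  F: TP=594, FN=65+66+66+66+51=314 → 594/908 = 0.65419
  G: TP=484, FN=6+12+11+15+3=47 → 484/531 = 0.91149
  K: TP=545, FN=47+51+50+54+56=258 → 545/803 = 0.67870
Weighted-recall = Σ (supportᵢ/N)·recallᵢ with N=4661: (893/4661)·0.46249 + (625/4661)·0.44000 + (901/4661)·0.48946 + (908/4661)·0.65419 + (531/4661)·0.91149 + (803/4661)·0.67870 = 0.5904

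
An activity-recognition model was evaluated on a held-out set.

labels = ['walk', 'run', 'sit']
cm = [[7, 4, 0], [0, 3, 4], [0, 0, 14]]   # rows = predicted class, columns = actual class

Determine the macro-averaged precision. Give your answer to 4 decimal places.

Per-class precision (TP/(TP+FP)):
  walk: TP=7, FP=4+0=4 → 7/11 = 0.63636
  run: TP=3, FP=0+4=4 → 3/7 = 0.42857
  sit: TP=14, FP=0+0=0 → 14/14 = 1.00000
Macro-precision = mean = (0.63636 + 0.42857 + 1.00000) / 3 = 0.6883

0.6883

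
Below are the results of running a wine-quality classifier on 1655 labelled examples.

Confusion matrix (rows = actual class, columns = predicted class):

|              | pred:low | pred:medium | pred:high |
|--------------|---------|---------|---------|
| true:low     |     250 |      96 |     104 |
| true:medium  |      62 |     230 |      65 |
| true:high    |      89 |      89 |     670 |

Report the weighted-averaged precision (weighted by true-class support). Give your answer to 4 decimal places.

Per-class precision (TP/(TP+FP)):
  low: TP=250, FP=62+89=151 → 250/401 = 0.62344
  medium: TP=230, FP=96+89=185 → 230/415 = 0.55422
  high: TP=670, FP=104+65=169 → 670/839 = 0.79857
Weighted-precision = Σ (supportᵢ/N)·precisionᵢ with N=1655: (450/1655)·0.62344 + (357/1655)·0.55422 + (848/1655)·0.79857 = 0.6982

0.6982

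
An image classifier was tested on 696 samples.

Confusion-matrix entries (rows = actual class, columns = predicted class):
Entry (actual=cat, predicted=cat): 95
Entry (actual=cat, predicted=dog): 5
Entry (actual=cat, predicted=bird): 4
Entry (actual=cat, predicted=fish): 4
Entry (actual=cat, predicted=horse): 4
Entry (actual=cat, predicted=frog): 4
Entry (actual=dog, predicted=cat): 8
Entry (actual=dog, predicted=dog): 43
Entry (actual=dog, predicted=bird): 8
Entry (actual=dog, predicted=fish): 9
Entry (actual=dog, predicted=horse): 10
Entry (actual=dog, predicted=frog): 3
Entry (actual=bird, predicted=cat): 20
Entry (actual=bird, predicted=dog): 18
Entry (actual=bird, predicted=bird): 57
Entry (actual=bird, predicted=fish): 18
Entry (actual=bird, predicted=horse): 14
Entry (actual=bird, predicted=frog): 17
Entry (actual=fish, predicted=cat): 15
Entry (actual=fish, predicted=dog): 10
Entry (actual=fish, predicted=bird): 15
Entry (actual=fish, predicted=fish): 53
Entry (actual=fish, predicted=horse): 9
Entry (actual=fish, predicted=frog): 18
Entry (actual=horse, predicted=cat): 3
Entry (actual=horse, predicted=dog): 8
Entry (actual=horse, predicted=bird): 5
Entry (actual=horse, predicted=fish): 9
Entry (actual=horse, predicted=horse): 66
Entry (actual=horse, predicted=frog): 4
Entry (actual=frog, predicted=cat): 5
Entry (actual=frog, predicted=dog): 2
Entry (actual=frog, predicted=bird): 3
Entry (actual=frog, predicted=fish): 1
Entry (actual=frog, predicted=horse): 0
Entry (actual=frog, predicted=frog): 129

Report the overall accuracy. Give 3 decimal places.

Accuracy = trace / total = (95+43+57+53+66+129=443) / 696 = 443/696 = 0.636

0.636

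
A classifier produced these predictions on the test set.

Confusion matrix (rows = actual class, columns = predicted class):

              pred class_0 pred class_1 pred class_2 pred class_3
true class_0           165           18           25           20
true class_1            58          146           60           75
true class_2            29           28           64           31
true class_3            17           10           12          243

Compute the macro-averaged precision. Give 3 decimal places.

0.598

Per-class precision (TP/(TP+FP)):
  class_0: TP=165, FP=58+29+17=104 → 165/269 = 0.6134
  class_1: TP=146, FP=18+28+10=56 → 146/202 = 0.7228
  class_2: TP=64, FP=25+60+12=97 → 64/161 = 0.3975
  class_3: TP=243, FP=20+75+31=126 → 243/369 = 0.6585
Macro-precision = mean = (0.6134 + 0.7228 + 0.3975 + 0.6585) / 4 = 0.598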